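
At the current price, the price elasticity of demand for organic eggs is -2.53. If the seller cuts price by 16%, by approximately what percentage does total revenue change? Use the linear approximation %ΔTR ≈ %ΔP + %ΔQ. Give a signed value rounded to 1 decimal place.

+24.5%

%ΔQ ≈ Ed × %ΔP = (-2.53) × (-16%) = +40.4800%
%ΔTR ≈ %ΔP + %ΔQ = (-16%) + (+40.4800%) = +24.4800%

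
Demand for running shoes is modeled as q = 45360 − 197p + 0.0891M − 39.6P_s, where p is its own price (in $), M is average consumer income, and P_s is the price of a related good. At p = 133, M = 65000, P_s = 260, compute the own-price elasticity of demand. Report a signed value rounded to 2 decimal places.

At the given values, q = 45360 − 197(133) + 0.0891(65000) − 39.6(260) = 14654.5.
∂q/∂p = −197.
E = (-197) × (133/14654.5) = -1.7879…

-1.79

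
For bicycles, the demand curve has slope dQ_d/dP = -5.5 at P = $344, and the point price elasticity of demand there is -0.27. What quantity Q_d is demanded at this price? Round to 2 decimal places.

Ed = (dQ_d/dP)·(P/Q_d) ⇒ Q_d = (dQ_d/dP)·P/Ed = (-5.5)·344/(-0.27) = 7007.4074…

7007.41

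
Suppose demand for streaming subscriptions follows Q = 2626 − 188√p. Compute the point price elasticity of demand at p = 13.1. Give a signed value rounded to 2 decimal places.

-0.17

dQ/dp = −188/(2√p) = -25.9712. At p = 13.1, Q = 1945.55.
Ed = (dQ/dp)·(p/Q) = (-25.9712) × (13.1/1945.55) = -0.1748…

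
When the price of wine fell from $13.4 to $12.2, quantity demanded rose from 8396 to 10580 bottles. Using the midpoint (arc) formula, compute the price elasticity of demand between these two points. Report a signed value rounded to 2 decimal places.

-2.46

%ΔQ = (10580 − 8396) / [(8396 + 10580)/2] = 2184/9488 = 0.230185…
%ΔP = (12.2 − 13.4) / [(13.4 + 12.2)/2] = -1.2/12.8 = -0.09375
Arc Ed = %ΔQ / %ΔP = (2184/9488) / (-1.2/12.8) = -2.4553…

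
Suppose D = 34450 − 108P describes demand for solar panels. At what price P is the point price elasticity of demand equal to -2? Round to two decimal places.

Ed = −108P/(34450 − 108P). Set this equal to -2:
108P = 2·(34450 − 108P) ⇒ 108P(1 + 2) = 2·34450
P = 2·34450 / (108·3) = 212.6543…

212.65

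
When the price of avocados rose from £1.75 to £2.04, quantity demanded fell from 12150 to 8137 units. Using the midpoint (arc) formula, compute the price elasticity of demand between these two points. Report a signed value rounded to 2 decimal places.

-2.59

%ΔQ = (8137 − 12150) / [(12150 + 8137)/2] = -4013/10143.5 = -0.395622…
%ΔP = (2.04 − 1.75) / [(1.75 + 2.04)/2] = 0.29/1.895 = 0.153034…
Arc Ed = %ΔQ / %ΔP = (-4013/10143.5) / (0.29/1.895) = -2.5851…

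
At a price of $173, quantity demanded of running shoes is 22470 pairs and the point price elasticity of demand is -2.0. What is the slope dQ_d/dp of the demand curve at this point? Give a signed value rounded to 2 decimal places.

Ed = (dQ_d/dp)·(p/Q_d) ⇒ dQ_d/dp = Ed·Q_d/p = (-2.0)·22470/173 = -259.7687…

-259.77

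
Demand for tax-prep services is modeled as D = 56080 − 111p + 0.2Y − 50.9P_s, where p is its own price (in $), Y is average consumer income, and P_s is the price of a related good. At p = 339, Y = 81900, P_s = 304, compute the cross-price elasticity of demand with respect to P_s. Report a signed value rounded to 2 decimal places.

At the given values, D = 56080 − 111(339) + 0.2(81900) − 50.9(304) = 19357.4.
∂D/∂P_s = -50.9.
E = (-50.9) × (304/19357.4) = -0.7993…

-0.80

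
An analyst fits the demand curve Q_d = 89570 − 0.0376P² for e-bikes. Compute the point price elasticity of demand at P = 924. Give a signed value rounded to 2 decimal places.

dQ_d/dP = −2·0.0376·P = -69.4848. At P = 924, Q_d = 57468.0224.
Ed = (dQ_d/dP)·(P/Q_d) = (-69.4848) × (924/57468.0224) = -1.1172…

-1.12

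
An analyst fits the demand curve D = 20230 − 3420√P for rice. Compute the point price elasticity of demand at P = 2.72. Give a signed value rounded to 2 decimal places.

-0.19

dD/dP = −3420/(2√P) = -1036.84. At P = 2.72, D = 14589.6.
Ed = (dD/dP)·(P/D) = (-1036.84) × (2.72/14589.6) = -0.1933…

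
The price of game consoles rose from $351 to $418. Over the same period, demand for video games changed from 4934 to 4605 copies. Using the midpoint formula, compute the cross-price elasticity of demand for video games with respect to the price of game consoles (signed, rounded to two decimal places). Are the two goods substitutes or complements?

%ΔQ_{video games} = (4605 − 4934)/avg = -329/4769.5 = -0.068979…
%ΔP_{game consoles} = (418 − 351)/avg = 67/384.5 = 0.174252…
E_cross = (-329/4769.5) / (67/384.5) = -0.3958…
E_cross < 0 ⇒ the goods are complements.

-0.40; complements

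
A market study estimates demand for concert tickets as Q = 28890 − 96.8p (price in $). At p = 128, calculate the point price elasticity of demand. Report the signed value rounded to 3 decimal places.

dQ/dp = −96.8. At p = 128, Q = 28890 − 96.8(128) = 16499.6.
Ed = (dQ/dp)·(p/Q) = −96.8 × (128/16499.6) = -0.75095…

-0.751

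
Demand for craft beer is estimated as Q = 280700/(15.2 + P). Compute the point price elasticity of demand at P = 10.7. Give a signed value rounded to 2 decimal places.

dQ/dP = −280700/(15.2 + P)² = -418.449. At P = 10.7, Q = 10837.8.
Ed = (dQ/dP)·(P/Q) = (-418.449) × (10.7/10837.8) = -0.4131…

-0.41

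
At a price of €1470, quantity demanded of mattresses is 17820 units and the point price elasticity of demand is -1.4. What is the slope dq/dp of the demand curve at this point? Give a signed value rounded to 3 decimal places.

Ed = (dq/dp)·(p/q) ⇒ dq/dp = Ed·q/p = (-1.4)·17820/1470 = -16.97142…

-16.971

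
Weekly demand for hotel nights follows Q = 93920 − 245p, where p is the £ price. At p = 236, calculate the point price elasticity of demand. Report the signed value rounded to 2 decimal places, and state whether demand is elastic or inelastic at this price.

-1.60; elastic

dQ/dp = −245. At p = 236, Q = 93920 − 245(236) = 36100.
Ed = (dQ/dp)·(p/Q) = −245 × (236/36100) = -1.6016…
|Ed| = 1.60 > 1, so demand is elastic.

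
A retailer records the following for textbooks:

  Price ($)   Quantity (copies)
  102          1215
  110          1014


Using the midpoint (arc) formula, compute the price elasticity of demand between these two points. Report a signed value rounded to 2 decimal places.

%ΔQ = (1014 − 1215) / [(1215 + 1014)/2] = -201/1114.5 = -0.180349…
%ΔP = (110 − 102) / [(102 + 110)/2] = 8/106 = 0.075471…
Arc Ed = %ΔQ / %ΔP = (-201/1114.5) / (8/106) = -2.3896…

-2.39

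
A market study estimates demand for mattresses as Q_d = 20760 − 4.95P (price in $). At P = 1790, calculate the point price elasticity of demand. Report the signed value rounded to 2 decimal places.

dQ_d/dP = −4.95. At P = 1790, Q_d = 20760 − 4.95(1790) = 11899.5.
Ed = (dQ_d/dP)·(P/Q_d) = −4.95 × (1790/11899.5) = -0.7446…

-0.74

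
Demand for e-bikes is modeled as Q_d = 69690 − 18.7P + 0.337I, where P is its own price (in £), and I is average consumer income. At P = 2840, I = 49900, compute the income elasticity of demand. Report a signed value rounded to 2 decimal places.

0.50

At the given values, Q_d = 69690 − 18.7(2840) + 0.337(49900) = 33398.3.
∂Q_d/∂I = 0.337.
E = (0.337) × (49900/33398.3) = 0.5035…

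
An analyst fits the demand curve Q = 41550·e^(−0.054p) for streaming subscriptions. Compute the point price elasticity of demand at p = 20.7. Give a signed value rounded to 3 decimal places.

dQ/dp = −0.054·Q = -733.686. At p = 20.7, Q = 13586.8.
Ed = (dQ/dp)·(p/Q) = (-733.686) × (20.7/13586.8) = -1.1178

-1.118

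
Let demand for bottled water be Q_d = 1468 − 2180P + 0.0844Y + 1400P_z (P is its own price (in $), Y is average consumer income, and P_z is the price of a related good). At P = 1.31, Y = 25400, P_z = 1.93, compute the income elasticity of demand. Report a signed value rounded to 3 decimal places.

At the given values, Q_d = 1468 − 2180(1.31) + 0.0844(25400) + 1400(1.93) = 3457.96.
∂Q_d/∂Y = 0.0844.
E = (0.0844) × (25400/3457.96) = 0.61994…

0.620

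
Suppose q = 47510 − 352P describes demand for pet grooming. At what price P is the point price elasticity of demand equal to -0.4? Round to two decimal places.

Ed = −352P/(47510 − 352P). Set this equal to -0.4:
352P = 0.4·(47510 − 352P) ⇒ 352P(1 + 0.4) = 0.4·47510
P = 0.4·47510 / (352·1.4) = 38.5633…

38.56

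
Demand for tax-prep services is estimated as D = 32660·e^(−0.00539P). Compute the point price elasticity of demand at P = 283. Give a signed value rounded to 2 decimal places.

-1.53

dD/dP = −0.00539·D = -38.2953. At P = 283, D = 7104.87.
Ed = (dD/dP)·(P/D) = (-38.2953) × (283/7104.87) = -1.5253…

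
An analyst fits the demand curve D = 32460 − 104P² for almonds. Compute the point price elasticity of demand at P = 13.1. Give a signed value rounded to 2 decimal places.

dD/dP = −2·104·P = -2724.8. At P = 13.1, D = 14612.56.
Ed = (dD/dP)·(P/D) = (-2724.8) × (13.1/14612.56) = -2.4427…

-2.44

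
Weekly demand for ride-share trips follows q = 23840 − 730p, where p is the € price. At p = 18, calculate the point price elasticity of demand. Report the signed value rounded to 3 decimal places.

dq/dp = −730. At p = 18, q = 23840 − 730(18) = 10700.
Ed = (dq/dp)·(p/q) = −730 × (18/10700) = -1.22803…

-1.228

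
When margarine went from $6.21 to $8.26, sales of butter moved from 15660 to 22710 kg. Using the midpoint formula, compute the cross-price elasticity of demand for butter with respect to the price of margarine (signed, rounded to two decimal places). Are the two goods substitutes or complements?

1.30; substitutes

%ΔQ_{butter} = (22710 − 15660)/avg = 7050/19185 = 0.367474…
%ΔP_{margarine} = (8.26 − 6.21)/avg = 2.05/7.235 = 0.283344…
E_cross = (7050/19185) / (2.05/7.235) = 1.2969…
E_cross > 0 ⇒ the goods are substitutes.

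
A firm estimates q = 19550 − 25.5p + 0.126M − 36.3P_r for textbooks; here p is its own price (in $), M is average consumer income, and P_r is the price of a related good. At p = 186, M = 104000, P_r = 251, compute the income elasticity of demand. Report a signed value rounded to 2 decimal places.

0.70

At the given values, q = 19550 − 25.5(186) + 0.126(104000) − 36.3(251) = 18799.7.
∂q/∂M = 0.126.
E = (0.126) × (104000/18799.7) = 0.6970…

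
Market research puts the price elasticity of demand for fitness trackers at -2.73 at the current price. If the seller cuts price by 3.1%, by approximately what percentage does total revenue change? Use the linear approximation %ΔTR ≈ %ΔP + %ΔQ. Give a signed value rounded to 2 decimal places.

+5.36%

%ΔQ ≈ Ed × %ΔP = (-2.73) × (-3.1%) = +8.4630%
%ΔTR ≈ %ΔP + %ΔQ = (-3.1%) + (+8.4630%) = +5.3630%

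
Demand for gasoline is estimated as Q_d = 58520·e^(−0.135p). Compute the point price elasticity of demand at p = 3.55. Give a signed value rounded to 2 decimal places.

dQ_d/dp = −0.135·Q_d = -4892.18. At p = 3.55, Q_d = 36238.4.
Ed = (dQ_d/dp)·(p/Q_d) = (-4892.18) × (3.55/36238.4) = -0.4792…

-0.48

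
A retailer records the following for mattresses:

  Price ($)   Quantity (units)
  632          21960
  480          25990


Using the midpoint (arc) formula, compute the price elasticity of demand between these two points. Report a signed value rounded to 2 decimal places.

%ΔQ = (25990 − 21960) / [(21960 + 25990)/2] = 4030/23975 = 0.168091…
%ΔP = (480 − 632) / [(632 + 480)/2] = -152/556 = -0.273381…
Arc Ed = %ΔQ / %ΔP = (4030/23975) / (-152/556) = -0.6148…

-0.61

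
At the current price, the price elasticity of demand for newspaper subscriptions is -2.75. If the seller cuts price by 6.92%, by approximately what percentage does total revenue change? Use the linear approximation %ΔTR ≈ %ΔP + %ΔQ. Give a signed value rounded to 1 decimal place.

%ΔQ ≈ Ed × %ΔP = (-2.75) × (-6.92%) = +19.0300%
%ΔTR ≈ %ΔP + %ΔQ = (-6.92%) + (+19.0300%) = +12.1100%

+12.1%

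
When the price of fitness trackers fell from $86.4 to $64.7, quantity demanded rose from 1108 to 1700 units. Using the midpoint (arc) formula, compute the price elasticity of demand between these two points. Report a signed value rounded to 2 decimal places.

-1.47

%ΔQ = (1700 − 1108) / [(1108 + 1700)/2] = 592/1404 = 0.421652…
%ΔP = (64.7 − 86.4) / [(86.4 + 64.7)/2] = -21.7/75.55 = -0.287227…
Arc Ed = %ΔQ / %ΔP = (592/1404) / (-21.7/75.55) = -1.4680…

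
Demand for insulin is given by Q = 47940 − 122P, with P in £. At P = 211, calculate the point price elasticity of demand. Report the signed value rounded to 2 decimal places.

-1.16

dQ/dP = −122. At P = 211, Q = 47940 − 122(211) = 22198.
Ed = (dQ/dP)·(P/Q) = −122 × (211/22198) = -1.1596…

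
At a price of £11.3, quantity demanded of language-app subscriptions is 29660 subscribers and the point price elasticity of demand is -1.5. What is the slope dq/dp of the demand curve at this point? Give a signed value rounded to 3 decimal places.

-3937.168

Ed = (dq/dp)·(p/q) ⇒ dq/dp = Ed·q/p = (-1.5)·29660/11.3 = -3937.16814…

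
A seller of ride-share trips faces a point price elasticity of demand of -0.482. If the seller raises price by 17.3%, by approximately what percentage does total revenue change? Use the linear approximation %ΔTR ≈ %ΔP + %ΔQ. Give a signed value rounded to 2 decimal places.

+8.96%

%ΔQ ≈ Ed × %ΔP = (-0.482) × (+17.3%) = -8.3386%
%ΔTR ≈ %ΔP + %ΔQ = (+17.3%) + (-8.3386%) = +8.9614%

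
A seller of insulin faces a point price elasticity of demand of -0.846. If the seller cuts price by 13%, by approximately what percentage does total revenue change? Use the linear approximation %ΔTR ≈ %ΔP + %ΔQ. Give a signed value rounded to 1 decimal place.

%ΔQ ≈ Ed × %ΔP = (-0.846) × (-13%) = +10.9980%
%ΔTR ≈ %ΔP + %ΔQ = (-13%) + (+10.9980%) = -2.0020%

-2.0%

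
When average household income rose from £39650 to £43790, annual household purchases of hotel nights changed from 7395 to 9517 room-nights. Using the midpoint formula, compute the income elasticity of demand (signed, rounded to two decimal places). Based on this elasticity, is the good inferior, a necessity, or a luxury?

%ΔQ = (9517 − 7395)/[( 7395 + 9517)/2] = 2122/8456 = 0.250946…
%ΔIncome = (43790 − 39650)/[( 39650 + 43790)/2] = 4140/41720 = 0.099232…
E_income = (2122/8456) / (4140/41720) = 2.5288…
E_income > 1 ⇒ normal good, luxury.

2.53; luxury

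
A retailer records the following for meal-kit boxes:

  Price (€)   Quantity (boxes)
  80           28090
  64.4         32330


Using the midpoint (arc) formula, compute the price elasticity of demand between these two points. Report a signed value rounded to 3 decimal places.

-0.650

%ΔQ = (32330 − 28090) / [(28090 + 32330)/2] = 4240/30210 = 0.140350…
%ΔP = (64.4 − 80) / [(80 + 64.4)/2] = -15.6/72.2 = -0.216066…
Arc Ed = %ΔQ / %ΔP = (4240/30210) / (-15.6/72.2) = -0.64957…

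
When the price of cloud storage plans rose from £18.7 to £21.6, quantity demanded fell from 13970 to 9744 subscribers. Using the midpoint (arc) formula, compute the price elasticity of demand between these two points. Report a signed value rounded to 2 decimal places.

-2.48

%ΔQ = (9744 − 13970) / [(13970 + 9744)/2] = -4226/11857 = -0.356413…
%ΔP = (21.6 − 18.7) / [(18.7 + 21.6)/2] = 2.9/20.15 = 0.143920…
Arc Ed = %ΔQ / %ΔP = (-4226/11857) / (2.9/20.15) = -2.4764…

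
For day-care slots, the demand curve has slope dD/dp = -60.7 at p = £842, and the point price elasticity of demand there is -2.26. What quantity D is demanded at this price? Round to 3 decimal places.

22614.779

Ed = (dD/dp)·(p/D) ⇒ D = (dD/dp)·p/Ed = (-60.7)·842/(-2.26) = 22614.77876…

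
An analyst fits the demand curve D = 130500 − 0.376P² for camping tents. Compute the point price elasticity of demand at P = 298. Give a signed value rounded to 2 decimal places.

-0.69

dD/dP = −2·0.376·P = -224.096. At P = 298, D = 97109.696.
Ed = (dD/dP)·(P/D) = (-224.096) × (298/97109.696) = -0.6876…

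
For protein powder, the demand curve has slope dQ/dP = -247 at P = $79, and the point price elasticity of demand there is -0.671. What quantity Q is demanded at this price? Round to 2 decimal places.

29080.48

Ed = (dQ/dP)·(P/Q) ⇒ Q = (dQ/dP)·P/Ed = (-247)·79/(-0.671) = 29080.4769…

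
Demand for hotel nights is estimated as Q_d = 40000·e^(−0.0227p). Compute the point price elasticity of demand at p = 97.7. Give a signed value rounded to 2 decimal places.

-2.22

dQ_d/dp = −0.0227·Q_d = -98.8353. At p = 97.7, Q_d = 4353.98.
Ed = (dQ_d/dp)·(p/Q_d) = (-98.8353) × (97.7/4353.98) = -2.2177…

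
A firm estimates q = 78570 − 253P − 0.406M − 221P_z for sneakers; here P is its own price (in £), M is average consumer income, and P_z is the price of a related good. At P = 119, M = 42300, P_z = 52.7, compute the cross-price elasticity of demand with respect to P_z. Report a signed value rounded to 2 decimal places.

At the given values, q = 78570 − 253(119) − 0.406(42300) − 221(52.7) = 19642.5.
∂q/∂P_z = -221.
E = (-221) × (52.7/19642.5) = -0.5929…

-0.59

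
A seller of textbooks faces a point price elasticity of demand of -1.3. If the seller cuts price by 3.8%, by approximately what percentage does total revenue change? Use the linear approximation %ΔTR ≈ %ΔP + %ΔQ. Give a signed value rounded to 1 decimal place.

%ΔQ ≈ Ed × %ΔP = (-1.3) × (-3.8%) = +4.9400%
%ΔTR ≈ %ΔP + %ΔQ = (-3.8%) + (+4.9400%) = +1.1400%

+1.1%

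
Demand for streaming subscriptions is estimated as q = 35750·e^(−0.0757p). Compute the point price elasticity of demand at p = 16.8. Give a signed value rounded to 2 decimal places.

dq/dp = −0.0757·q = -758.671. At p = 16.8, q = 10022.1.
Ed = (dq/dp)·(p/q) = (-758.671) × (16.8/10022.1) = -1.2717…

-1.27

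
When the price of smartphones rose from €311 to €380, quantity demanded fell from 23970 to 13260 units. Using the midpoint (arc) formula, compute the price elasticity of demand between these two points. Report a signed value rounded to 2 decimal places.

-2.88

%ΔQ = (13260 − 23970) / [(23970 + 13260)/2] = -10710/18615 = -0.575342…
%ΔP = (380 − 311) / [(311 + 380)/2] = 69/345.5 = 0.199710…
Arc Ed = %ΔQ / %ΔP = (-10710/18615) / (69/345.5) = -2.8808…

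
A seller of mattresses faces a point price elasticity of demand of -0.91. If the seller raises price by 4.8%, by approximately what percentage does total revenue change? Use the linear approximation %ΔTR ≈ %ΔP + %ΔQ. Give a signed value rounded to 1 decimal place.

%ΔQ ≈ Ed × %ΔP = (-0.91) × (+4.8%) = -4.3680%
%ΔTR ≈ %ΔP + %ΔQ = (+4.8%) + (-4.3680%) = +0.4320%

+0.4%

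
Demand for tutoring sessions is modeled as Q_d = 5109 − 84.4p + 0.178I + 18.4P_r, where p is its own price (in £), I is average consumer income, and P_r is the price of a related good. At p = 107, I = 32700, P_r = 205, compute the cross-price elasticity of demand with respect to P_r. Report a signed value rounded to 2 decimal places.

At the given values, Q_d = 5109 − 84.4(107) + 0.178(32700) + 18.4(205) = 5670.8.
∂Q_d/∂P_r = 18.4.
E = (18.4) × (205/5670.8) = 0.6651…

0.67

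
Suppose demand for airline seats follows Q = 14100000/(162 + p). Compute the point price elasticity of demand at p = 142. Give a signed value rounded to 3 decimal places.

dQ/dp = −14100000/(162 + p)² = -152.571. At p = 142, Q = 46381.6.
Ed = (dQ/dp)·(p/Q) = (-152.571) × (142/46381.6) = -0.46710…

-0.467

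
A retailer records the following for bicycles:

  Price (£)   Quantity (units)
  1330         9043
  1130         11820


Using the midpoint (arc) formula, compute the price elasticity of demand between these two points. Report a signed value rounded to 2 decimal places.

%ΔQ = (11820 − 9043) / [(9043 + 11820)/2] = 2777/10431.5 = 0.266212…
%ΔP = (1130 − 1330) / [(1330 + 1130)/2] = -200/1230 = -0.162601…
Arc Ed = %ΔQ / %ΔP = (2777/10431.5) / (-200/1230) = -1.6372…

-1.64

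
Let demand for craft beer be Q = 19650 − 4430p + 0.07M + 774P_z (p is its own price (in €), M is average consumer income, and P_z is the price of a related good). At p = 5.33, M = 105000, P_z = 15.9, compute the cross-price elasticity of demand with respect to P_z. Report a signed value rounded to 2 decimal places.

0.78

At the given values, Q = 19650 − 4430(5.33) + 0.07(105000) + 774(15.9) = 15694.7.
∂Q/∂P_z = 774.
E = (774) × (15.9/15694.7) = 0.7841…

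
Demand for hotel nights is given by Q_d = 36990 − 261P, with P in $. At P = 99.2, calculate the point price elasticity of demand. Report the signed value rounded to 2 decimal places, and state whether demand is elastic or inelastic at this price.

-2.33; elastic

dQ_d/dP = −261. At P = 99.2, Q_d = 36990 − 261(99.2) = 11098.8.
Ed = (dQ_d/dP)·(P/Q_d) = −261 × (99.2/11098.8) = -2.3327…
|Ed| = 2.33 > 1, so demand is elastic.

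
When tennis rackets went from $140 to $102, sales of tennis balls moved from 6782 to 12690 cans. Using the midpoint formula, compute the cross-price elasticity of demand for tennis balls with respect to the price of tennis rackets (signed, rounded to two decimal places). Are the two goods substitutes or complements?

-1.93; complements

%ΔQ_{tennis balls} = (12690 − 6782)/avg = 5908/9736 = 0.606820…
%ΔP_{tennis rackets} = (102 − 140)/avg = -38/121 = -0.314049…
E_cross = (5908/9736) / (-38/121) = -1.9322…
E_cross < 0 ⇒ the goods are complements.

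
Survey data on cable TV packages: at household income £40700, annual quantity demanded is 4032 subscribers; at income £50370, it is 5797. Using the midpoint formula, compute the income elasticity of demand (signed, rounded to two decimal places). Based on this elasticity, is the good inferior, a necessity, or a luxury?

%ΔQ = (5797 − 4032)/[( 4032 + 5797)/2] = 1765/4914.5 = 0.359141…
%ΔIncome = (50370 − 40700)/[( 40700 + 50370)/2] = 9670/45535 = 0.212364…
E_income = (1765/4914.5) / (9670/45535) = 1.6911…
E_income > 1 ⇒ normal good, luxury.

1.69; luxury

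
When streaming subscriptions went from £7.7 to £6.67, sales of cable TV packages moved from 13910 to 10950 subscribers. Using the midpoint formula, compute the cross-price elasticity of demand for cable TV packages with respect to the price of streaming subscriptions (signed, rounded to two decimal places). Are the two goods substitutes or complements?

%ΔQ_{cable TV packages} = (10950 − 13910)/avg = -2960/12430 = -0.238133…
%ΔP_{streaming subscriptions} = (6.67 − 7.7)/avg = -1.03/7.185 = -0.143354…
E_cross = (-2960/12430) / (-1.03/7.185) = 1.6611…
E_cross > 0 ⇒ the goods are substitutes.

1.66; substitutes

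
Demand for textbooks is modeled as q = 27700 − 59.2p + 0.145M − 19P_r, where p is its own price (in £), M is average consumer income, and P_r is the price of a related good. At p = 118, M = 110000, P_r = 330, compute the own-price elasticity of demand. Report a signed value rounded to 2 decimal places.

At the given values, q = 27700 − 59.2(118) + 0.145(110000) − 19(330) = 30394.4.
∂q/∂p = −59.2.
E = (-59.2) × (118/30394.4) = -0.2298…

-0.23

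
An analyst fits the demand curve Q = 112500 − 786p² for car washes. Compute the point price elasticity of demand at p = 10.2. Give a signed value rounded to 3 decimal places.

-5.323

dQ/dp = −2·786·p = -16034.4. At p = 10.2, Q = 30724.56.
Ed = (dQ/dp)·(p/Q) = (-16034.4) × (10.2/30724.56) = -5.32313…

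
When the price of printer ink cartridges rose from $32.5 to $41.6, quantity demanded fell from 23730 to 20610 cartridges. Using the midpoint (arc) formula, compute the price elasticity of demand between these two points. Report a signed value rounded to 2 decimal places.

%ΔQ = (20610 − 23730) / [(23730 + 20610)/2] = -3120/22170 = -0.140730…
%ΔP = (41.6 − 32.5) / [(32.5 + 41.6)/2] = 9.1/37.05 = 0.245614…
Arc Ed = %ΔQ / %ΔP = (-3120/22170) / (9.1/37.05) = -0.5729…

-0.57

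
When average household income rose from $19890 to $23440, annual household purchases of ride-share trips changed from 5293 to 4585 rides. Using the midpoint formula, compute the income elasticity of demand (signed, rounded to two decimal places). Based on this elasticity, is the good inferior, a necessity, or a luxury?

-0.87; inferior

%ΔQ = (4585 − 5293)/[( 5293 + 4585)/2] = -708/4939 = -0.143348…
%ΔIncome = (23440 − 19890)/[( 19890 + 23440)/2] = 3550/21665 = 0.163858…
E_income = (-708/4939) / (3550/21665) = -0.8748…
E_income < 0 ⇒ inferior good.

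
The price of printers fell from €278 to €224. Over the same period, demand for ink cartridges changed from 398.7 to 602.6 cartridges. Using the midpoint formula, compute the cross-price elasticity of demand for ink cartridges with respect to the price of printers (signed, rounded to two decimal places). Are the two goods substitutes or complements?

-1.89; complements

%ΔQ_{ink cartridges} = (602.6 − 398.7)/avg = 203.9/500.65 = 0.407270…
%ΔP_{printers} = (224 − 278)/avg = -54/251 = -0.215139…
E_cross = (203.9/500.65) / (-54/251) = -1.8930…
E_cross < 0 ⇒ the goods are complements.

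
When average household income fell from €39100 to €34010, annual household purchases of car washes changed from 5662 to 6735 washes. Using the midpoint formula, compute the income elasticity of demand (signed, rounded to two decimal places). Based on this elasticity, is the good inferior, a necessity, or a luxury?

-1.24; inferior

%ΔQ = (6735 − 5662)/[( 5662 + 6735)/2] = 1073/6198.5 = 0.173106…
%ΔIncome = (34010 − 39100)/[( 39100 + 34010)/2] = -5090/36555 = -0.139242…
E_income = (1073/6198.5) / (-5090/36555) = -1.2432…
E_income < 0 ⇒ inferior good.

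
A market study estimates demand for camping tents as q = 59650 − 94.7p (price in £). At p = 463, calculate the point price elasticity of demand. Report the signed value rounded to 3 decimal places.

-2.774

dq/dp = −94.7. At p = 463, q = 59650 − 94.7(463) = 15803.9.
Ed = (dq/dp)·(p/q) = −94.7 × (463/15803.9) = -2.77438…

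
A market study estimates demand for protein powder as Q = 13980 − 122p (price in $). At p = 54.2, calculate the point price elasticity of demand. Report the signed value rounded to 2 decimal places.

dQ/dp = −122. At p = 54.2, Q = 13980 − 122(54.2) = 7367.6.
Ed = (dQ/dp)·(p/Q) = −122 × (54.2/7367.6) = -0.8974…

-0.90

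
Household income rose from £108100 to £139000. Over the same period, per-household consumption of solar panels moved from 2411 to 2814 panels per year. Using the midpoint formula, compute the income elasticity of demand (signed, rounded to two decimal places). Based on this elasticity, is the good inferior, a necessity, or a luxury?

0.62; necessity

%ΔQ = (2814 − 2411)/[( 2411 + 2814)/2] = 403/2612.5 = 0.154258…
%ΔIncome = (139000 − 108100)/[( 108100 + 139000)/2] = 30900/123550 = 0.250101…
E_income = (403/2612.5) / (30900/123550) = 0.6167…
0 < E_income < 1 ⇒ normal good, necessity.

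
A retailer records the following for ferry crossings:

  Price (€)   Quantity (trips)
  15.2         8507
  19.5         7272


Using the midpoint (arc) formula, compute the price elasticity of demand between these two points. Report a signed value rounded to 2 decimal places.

-0.63

%ΔQ = (7272 − 8507) / [(8507 + 7272)/2] = -1235/7889.5 = -0.156537…
%ΔP = (19.5 − 15.2) / [(15.2 + 19.5)/2] = 4.3/17.35 = 0.247838…
Arc Ed = %ΔQ / %ΔP = (-1235/7889.5) / (4.3/17.35) = -0.6316…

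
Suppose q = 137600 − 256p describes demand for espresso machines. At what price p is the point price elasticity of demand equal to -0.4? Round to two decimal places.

153.57

Ed = −256p/(137600 − 256p). Set this equal to -0.4:
256p = 0.4·(137600 − 256p) ⇒ 256p(1 + 0.4) = 0.4·137600
p = 0.4·137600 / (256·1.4) = 153.5714…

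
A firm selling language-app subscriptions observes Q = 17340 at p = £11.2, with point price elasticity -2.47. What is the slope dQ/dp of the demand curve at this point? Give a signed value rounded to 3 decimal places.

-3824.089

Ed = (dQ/dp)·(p/Q) ⇒ dQ/dp = Ed·Q/p = (-2.47)·17340/11.2 = -3824.08928…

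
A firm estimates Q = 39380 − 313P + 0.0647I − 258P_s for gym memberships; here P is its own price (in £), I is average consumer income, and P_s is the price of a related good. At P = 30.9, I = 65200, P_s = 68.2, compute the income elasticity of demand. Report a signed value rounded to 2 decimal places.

At the given values, Q = 39380 − 313(30.9) + 0.0647(65200) − 258(68.2) = 16331.14.
∂Q/∂I = 0.0647.
E = (0.0647) × (65200/16331.14) = 0.2583…

0.26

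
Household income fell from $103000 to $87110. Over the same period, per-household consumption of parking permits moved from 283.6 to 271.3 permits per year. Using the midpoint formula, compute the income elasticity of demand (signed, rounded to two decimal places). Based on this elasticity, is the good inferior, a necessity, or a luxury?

0.27; necessity

%ΔQ = (271.3 − 283.6)/[( 283.6 + 271.3)/2] = -12.3/277.45 = -0.044332…
%ΔIncome = (87110 − 103000)/[( 103000 + 87110)/2] = -15890/95055 = -0.167166…
E_income = (-12.3/277.45) / (-15890/95055) = 0.2651…
0 < E_income < 1 ⇒ normal good, necessity.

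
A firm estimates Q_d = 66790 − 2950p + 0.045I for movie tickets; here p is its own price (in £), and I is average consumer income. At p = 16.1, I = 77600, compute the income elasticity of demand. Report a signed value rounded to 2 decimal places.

At the given values, Q_d = 66790 − 2950(16.1) + 0.045(77600) = 22787.
∂Q_d/∂I = 0.045.
E = (0.045) × (77600/22787) = 0.1532…

0.15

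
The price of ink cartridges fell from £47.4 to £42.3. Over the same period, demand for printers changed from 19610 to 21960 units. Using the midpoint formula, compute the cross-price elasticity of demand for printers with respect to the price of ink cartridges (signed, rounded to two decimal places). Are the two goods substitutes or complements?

%ΔQ_{printers} = (21960 − 19610)/avg = 2350/20785 = 0.113062…
%ΔP_{ink cartridges} = (42.3 − 47.4)/avg = -5.1/44.85 = -0.113712…
E_cross = (2350/20785) / (-5.1/44.85) = -0.9942…
E_cross < 0 ⇒ the goods are complements.

-0.99; complements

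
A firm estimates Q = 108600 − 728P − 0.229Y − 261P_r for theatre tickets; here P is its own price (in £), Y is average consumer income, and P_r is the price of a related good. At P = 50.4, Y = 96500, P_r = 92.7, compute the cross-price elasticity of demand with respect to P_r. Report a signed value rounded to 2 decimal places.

-0.94

At the given values, Q = 108600 − 728(50.4) − 0.229(96500) − 261(92.7) = 25615.6.
∂Q/∂P_r = -261.
E = (-261) × (92.7/25615.6) = -0.9445…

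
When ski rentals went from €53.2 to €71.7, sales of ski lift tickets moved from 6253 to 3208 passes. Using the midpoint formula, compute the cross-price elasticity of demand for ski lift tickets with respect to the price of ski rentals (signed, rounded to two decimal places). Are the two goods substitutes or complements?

-2.17; complements

%ΔQ_{ski lift tickets} = (3208 − 6253)/avg = -3045/4730.5 = -0.643695…
%ΔP_{ski rentals} = (71.7 − 53.2)/avg = 18.5/62.45 = 0.296236…
E_cross = (-3045/4730.5) / (18.5/62.45) = -2.1729…
E_cross < 0 ⇒ the goods are complements.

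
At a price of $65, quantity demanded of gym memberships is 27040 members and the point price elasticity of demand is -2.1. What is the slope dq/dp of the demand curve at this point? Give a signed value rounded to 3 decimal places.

Ed = (dq/dp)·(p/q) ⇒ dq/dp = Ed·q/p = (-2.1)·27040/65 = -873.6

-873.600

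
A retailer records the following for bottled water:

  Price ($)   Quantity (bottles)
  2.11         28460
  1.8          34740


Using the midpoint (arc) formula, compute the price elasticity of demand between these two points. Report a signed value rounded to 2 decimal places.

-1.25

%ΔQ = (34740 − 28460) / [(28460 + 34740)/2] = 6280/31600 = 0.198734…
%ΔP = (1.8 − 2.11) / [(2.11 + 1.8)/2] = -0.31/1.955 = -0.158567…
Arc Ed = %ΔQ / %ΔP = (6280/31600) / (-0.31/1.955) = -1.2533…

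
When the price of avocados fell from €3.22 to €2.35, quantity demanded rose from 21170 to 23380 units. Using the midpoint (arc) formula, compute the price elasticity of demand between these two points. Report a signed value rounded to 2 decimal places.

%ΔQ = (23380 − 21170) / [(21170 + 23380)/2] = 2210/22275 = 0.099214…
%ΔP = (2.35 − 3.22) / [(3.22 + 2.35)/2] = -0.87/2.785 = -0.312387…
Arc Ed = %ΔQ / %ΔP = (2210/22275) / (-0.87/2.785) = -0.3176…

-0.32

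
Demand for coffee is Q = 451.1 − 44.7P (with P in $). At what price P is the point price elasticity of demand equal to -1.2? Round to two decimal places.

5.50

Ed = −44.7P/(451.1 − 44.7P). Set this equal to -1.2:
44.7P = 1.2·(451.1 − 44.7P) ⇒ 44.7P(1 + 1.2) = 1.2·451.1
P = 1.2·451.1 / (44.7·2.2) = 5.5045…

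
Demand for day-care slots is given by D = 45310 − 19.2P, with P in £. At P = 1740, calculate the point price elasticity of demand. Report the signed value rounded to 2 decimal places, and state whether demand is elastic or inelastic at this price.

-2.81; elastic

dD/dP = −19.2. At P = 1740, D = 45310 − 19.2(1740) = 11902.
Ed = (dD/dP)·(P/D) = −19.2 × (1740/11902) = -2.8069…
|Ed| = 2.81 > 1, so demand is elastic.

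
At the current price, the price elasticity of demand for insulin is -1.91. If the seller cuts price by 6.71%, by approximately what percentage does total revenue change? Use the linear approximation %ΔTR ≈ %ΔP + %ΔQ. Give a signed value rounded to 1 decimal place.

%ΔQ ≈ Ed × %ΔP = (-1.91) × (-6.71%) = +12.8161%
%ΔTR ≈ %ΔP + %ΔQ = (-6.71%) + (+12.8161%) = +6.1061%

+6.1%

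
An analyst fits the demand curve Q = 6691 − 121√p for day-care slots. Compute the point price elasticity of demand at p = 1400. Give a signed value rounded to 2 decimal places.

-1.05

dQ/dp = −121/(2√p) = -1.61693. At p = 1400, Q = 2163.59.
Ed = (dQ/dp)·(p/Q) = (-1.61693) × (1400/2163.59) = -1.0462…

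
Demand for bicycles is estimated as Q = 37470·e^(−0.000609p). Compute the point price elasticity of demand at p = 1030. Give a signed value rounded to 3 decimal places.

dQ/dp = −0.000609·Q = -12.1866. At p = 1030, Q = 20010.8.
Ed = (dQ/dp)·(p/Q) = (-12.1866) × (1030/20010.8) = -0.62727

-0.627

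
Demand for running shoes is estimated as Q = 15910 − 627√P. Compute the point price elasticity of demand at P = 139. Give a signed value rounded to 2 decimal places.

-0.43

dQ/dP = −627/(2√P) = -26.5907. At P = 139, Q = 8517.78.
Ed = (dQ/dP)·(P/Q) = (-26.5907) × (139/8517.78) = -0.4339…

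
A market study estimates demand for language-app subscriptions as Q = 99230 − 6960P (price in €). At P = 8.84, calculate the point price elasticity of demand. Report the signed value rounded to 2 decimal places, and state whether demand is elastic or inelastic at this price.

-1.63; elastic

dQ/dP = −6960. At P = 8.84, Q = 99230 − 6960(8.84) = 37703.6.
Ed = (dQ/dP)·(P/Q) = −6960 × (8.84/37703.6) = -1.6318…
|Ed| = 1.63 > 1, so demand is elastic.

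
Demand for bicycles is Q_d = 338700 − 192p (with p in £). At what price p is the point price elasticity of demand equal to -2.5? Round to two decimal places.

Ed = −192p/(338700 − 192p). Set this equal to -2.5:
192p = 2.5·(338700 − 192p) ⇒ 192p(1 + 2.5) = 2.5·338700
p = 2.5·338700 / (192·3.5) = 1260.0446…

1260.04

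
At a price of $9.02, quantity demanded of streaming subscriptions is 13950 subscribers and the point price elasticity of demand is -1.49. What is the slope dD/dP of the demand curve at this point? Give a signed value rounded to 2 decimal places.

Ed = (dD/dP)·(P/D) ⇒ dD/dP = Ed·D/P = (-1.49)·13950/9.02 = -2304.3791…

-2304.38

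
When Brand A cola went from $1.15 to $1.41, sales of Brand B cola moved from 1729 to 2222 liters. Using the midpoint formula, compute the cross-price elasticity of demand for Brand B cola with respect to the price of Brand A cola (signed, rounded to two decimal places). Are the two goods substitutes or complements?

1.23; substitutes

%ΔQ_{Brand B cola} = (2222 − 1729)/avg = 493/1975.5 = 0.249557…
%ΔP_{Brand A cola} = (1.41 − 1.15)/avg = 0.26/1.28 = 0.203125
E_cross = (493/1975.5) / (0.26/1.28) = 1.2285…
E_cross > 0 ⇒ the goods are substitutes.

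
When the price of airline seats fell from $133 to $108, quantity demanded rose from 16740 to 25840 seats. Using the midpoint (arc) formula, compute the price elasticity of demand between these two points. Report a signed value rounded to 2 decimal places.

-2.06

%ΔQ = (25840 − 16740) / [(16740 + 25840)/2] = 9100/21290 = 0.427430…
%ΔP = (108 − 133) / [(133 + 108)/2] = -25/120.5 = -0.207468…
Arc Ed = %ΔQ / %ΔP = (9100/21290) / (-25/120.5) = -2.0602…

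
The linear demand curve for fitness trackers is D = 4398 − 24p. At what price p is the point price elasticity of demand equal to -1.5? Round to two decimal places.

Ed = −24p/(4398 − 24p). Set this equal to -1.5:
24p = 1.5·(4398 − 24p) ⇒ 24p(1 + 1.5) = 1.5·4398
p = 1.5·4398 / (24·2.5) = 109.95

109.95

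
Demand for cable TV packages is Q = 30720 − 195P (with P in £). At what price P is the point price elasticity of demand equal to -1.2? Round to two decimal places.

85.93

Ed = −195P/(30720 − 195P). Set this equal to -1.2:
195P = 1.2·(30720 − 195P) ⇒ 195P(1 + 1.2) = 1.2·30720
P = 1.2·30720 / (195·2.2) = 85.9300…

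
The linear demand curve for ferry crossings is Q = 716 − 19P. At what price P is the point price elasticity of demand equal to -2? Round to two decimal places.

25.12

Ed = −19P/(716 − 19P). Set this equal to -2:
19P = 2·(716 − 19P) ⇒ 19P(1 + 2) = 2·716
P = 2·716 / (19·3) = 25.1228…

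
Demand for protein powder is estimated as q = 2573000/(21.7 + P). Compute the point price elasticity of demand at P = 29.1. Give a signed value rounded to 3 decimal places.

dq/dP = −2573000/(21.7 + P)² = -997.039. At P = 29.1, q = 50649.6.
Ed = (dq/dP)·(P/q) = (-997.039) × (29.1/50649.6) = -0.57283…

-0.573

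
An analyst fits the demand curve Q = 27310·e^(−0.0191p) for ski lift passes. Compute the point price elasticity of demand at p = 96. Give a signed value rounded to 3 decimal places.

-1.834

dQ/dp = −0.0191·Q = -83.3744. At p = 96, Q = 4365.15.
Ed = (dQ/dp)·(p/Q) = (-83.3744) × (96/4365.15) = -1.8336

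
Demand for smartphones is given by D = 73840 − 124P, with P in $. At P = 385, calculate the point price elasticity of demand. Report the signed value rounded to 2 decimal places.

-1.83

dD/dP = −124. At P = 385, D = 73840 − 124(385) = 26100.
Ed = (dD/dP)·(P/D) = −124 × (385/26100) = -1.8291…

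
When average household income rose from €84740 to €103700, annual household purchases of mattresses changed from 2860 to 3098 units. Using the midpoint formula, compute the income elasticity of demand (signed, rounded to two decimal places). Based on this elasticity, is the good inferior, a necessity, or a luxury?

0.40; necessity

%ΔQ = (3098 − 2860)/[( 2860 + 3098)/2] = 238/2979 = 0.079892…
%ΔIncome = (103700 − 84740)/[( 84740 + 103700)/2] = 18960/94220 = 0.201231…
E_income = (238/2979) / (18960/94220) = 0.3970…
0 < E_income < 1 ⇒ normal good, necessity.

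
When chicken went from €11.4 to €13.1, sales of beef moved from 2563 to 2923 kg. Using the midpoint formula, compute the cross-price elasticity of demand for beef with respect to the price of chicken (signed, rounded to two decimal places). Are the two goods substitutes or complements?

%ΔQ_{beef} = (2923 − 2563)/avg = 360/2743 = 0.131243…
%ΔP_{chicken} = (13.1 − 11.4)/avg = 1.7/12.25 = 0.138775…
E_cross = (360/2743) / (1.7/12.25) = 0.9457…
E_cross > 0 ⇒ the goods are substitutes.

0.95; substitutes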